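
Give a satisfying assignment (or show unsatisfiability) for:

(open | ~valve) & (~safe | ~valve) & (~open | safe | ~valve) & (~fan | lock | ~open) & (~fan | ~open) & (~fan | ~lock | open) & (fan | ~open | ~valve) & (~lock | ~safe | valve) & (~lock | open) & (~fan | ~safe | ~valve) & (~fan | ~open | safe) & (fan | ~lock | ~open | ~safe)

valve=F, lock=F, safe=F, open=F, fan=F

Try valve = True:
  (open | ~valve) forces open = True.
  (~safe | ~valve) forces safe = False.
  clause (~open | safe | ~valve) is falsified — backtrack.
So valve = False.
Set lock = False.
Set safe = False.
Set open = False.
Set fan = False.
All clauses satisfied.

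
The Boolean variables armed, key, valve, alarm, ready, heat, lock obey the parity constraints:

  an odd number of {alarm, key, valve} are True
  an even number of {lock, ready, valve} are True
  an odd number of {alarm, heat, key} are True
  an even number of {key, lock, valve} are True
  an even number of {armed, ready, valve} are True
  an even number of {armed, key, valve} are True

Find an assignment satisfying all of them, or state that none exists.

armed=T, key=T, valve=F, alarm=F, ready=T, heat=F, lock=T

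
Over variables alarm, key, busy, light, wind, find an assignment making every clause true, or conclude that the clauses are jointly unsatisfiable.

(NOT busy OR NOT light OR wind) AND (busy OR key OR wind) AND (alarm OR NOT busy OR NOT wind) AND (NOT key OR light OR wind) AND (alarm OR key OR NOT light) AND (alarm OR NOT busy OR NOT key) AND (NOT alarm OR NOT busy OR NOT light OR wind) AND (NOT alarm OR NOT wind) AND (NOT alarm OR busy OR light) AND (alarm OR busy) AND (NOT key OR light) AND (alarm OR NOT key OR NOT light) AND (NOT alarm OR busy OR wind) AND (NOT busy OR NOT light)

Set alarm = True.
  then (NOT alarm OR NOT wind) forces wind = False.
  then (NOT alarm OR busy OR wind) forces busy = True.
  then (NOT busy OR NOT light) forces light = False.
  then (NOT key OR light OR wind) forces key = False.
All clauses satisfied.

alarm=T; key=F; busy=T; light=F; wind=F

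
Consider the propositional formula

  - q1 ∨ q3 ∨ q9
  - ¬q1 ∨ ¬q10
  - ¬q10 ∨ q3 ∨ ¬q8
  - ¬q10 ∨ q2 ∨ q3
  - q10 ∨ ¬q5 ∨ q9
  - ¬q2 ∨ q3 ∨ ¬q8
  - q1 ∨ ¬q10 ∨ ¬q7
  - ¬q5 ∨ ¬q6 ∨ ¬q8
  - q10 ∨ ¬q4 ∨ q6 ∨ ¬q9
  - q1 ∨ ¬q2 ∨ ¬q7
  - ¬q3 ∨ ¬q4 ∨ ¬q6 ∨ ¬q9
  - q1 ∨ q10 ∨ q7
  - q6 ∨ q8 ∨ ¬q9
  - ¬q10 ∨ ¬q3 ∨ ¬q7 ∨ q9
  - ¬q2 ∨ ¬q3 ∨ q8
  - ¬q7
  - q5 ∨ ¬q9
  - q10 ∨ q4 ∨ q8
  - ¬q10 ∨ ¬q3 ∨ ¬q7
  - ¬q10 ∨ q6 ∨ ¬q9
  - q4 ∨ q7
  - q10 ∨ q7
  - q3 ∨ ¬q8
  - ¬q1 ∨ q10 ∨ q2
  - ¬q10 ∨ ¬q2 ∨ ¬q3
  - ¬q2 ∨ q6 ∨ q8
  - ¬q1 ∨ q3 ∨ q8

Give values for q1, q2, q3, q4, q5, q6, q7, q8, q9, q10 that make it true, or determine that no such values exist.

q1 = False, q2 = False, q3 = True, q4 = True, q5 = True, q6 = True, q7 = False, q8 = False, q9 = False, q10 = True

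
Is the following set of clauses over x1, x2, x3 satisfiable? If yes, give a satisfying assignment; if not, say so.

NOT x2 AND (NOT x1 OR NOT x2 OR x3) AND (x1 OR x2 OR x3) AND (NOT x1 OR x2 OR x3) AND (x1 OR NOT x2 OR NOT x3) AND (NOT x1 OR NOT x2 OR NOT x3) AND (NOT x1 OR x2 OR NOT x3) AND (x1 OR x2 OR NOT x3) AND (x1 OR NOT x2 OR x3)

Case x1 = True:
  (NOT x2) forces x2 = False.
  (NOT x1 OR x2 OR x3) forces x3 = True.
  Clause (NOT x1 OR x2 OR NOT x3) is falsified — contradiction.
Case x1 = False:
  (NOT x2) forces x2 = False.
  (x1 OR x2 OR x3) forces x3 = True.
  Clause (x1 OR x2 OR NOT x3) is falsified — contradiction.
Both cases fail, so the formula is unsatisfiable.

Unsatisfiable — no assignment works.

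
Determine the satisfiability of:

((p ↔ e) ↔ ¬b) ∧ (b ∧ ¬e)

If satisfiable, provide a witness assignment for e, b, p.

e: False; b: True; p: True

  (p ↔ e) ↔ ¬b = True
    p ↔ e = False
    ¬b = False
  b ∧ ¬e = True
    ¬e = True
Both conjuncts True, so the formula holds.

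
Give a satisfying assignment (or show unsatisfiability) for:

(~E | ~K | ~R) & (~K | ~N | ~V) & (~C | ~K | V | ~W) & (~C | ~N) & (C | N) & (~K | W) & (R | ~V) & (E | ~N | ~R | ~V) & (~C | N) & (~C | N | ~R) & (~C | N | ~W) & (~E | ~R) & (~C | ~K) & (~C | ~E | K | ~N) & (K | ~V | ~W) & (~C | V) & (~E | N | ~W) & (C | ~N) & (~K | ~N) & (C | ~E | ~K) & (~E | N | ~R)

Case N = True:
  (~C | ~N) forces C = False.
  Clause (C | ~N) is falsified — contradiction.
Case N = False:
  (C | N) forces C = True.
  Clause (~C | N) is falsified — contradiction.
Both cases fail, so the formula is unsatisfiable.

UNSATISFIABLE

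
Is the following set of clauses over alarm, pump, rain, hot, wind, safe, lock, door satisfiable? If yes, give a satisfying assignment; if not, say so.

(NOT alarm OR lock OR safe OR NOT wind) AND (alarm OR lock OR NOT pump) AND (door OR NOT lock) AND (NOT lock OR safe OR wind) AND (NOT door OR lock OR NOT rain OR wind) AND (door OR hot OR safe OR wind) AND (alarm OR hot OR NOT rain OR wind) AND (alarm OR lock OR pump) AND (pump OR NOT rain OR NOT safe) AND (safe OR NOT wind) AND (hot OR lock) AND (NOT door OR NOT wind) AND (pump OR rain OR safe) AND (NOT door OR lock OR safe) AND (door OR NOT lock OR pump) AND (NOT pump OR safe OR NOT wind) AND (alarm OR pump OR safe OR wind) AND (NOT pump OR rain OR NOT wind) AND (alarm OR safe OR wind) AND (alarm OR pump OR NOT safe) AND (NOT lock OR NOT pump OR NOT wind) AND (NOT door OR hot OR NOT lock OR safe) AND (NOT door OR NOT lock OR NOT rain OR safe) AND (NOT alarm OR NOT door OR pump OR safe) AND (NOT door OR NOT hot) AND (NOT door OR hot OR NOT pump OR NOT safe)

alarm = True; pump = False; rain = False; hot = False; wind = False; safe = True; lock = True; door = True

Set alarm = True.
Set pump = False.
Set rain = False.
  then (pump OR rain OR safe) forces safe = True.
Set hot = False.
  then (hot OR lock) forces lock = True.
  then (door OR NOT lock OR pump) forces door = True.
  then (NOT door OR NOT wind) forces wind = False.
All clauses satisfied.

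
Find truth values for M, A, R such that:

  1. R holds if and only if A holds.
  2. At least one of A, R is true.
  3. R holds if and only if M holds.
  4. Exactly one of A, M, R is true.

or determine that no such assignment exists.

Unsatisfiable

Case A = True:
  (1) with A=T forces R = True.
  Constraint (4) is violated (A=T, R=T) — contradiction.
Case A = False:
  (1) with A=F forces R = False.
  Constraint (2) is violated (A=F, R=F) — contradiction.
Both cases fail — unsatisfiable.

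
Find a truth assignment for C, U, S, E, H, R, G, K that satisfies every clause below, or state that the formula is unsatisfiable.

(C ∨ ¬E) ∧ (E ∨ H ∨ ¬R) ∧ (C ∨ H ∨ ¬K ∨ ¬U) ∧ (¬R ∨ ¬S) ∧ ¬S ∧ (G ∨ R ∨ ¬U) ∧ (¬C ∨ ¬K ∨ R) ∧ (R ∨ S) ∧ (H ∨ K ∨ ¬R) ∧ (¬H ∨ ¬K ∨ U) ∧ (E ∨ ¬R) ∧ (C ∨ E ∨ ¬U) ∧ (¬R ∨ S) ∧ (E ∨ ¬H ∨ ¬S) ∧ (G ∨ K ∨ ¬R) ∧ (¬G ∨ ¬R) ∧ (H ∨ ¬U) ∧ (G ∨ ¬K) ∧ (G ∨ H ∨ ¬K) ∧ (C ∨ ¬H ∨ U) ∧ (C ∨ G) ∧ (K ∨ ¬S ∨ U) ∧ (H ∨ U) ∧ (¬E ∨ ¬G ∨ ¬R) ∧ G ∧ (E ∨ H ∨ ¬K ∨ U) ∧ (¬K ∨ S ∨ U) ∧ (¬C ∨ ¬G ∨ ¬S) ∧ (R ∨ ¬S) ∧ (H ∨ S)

Case S = True:
  Clause (¬S) is falsified — contradiction.
Case S = False:
  (R ∨ S) forces R = True.
  Clause (¬R ∨ S) is falsified — contradiction.
Both cases fail, so the formula is unsatisfiable.

UNSATISFIABLE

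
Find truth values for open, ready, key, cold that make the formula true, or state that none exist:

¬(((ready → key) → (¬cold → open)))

open = False, ready = True, key = True, cold = False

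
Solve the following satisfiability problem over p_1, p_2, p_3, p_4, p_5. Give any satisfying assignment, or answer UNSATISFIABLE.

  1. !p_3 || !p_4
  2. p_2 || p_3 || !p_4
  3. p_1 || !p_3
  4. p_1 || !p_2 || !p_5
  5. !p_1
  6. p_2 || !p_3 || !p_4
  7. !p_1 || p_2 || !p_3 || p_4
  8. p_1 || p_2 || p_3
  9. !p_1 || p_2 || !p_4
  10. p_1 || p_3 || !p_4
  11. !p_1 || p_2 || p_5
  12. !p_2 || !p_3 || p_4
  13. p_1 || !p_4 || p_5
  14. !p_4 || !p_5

p_1 = False, p_2 = True, p_3 = False, p_4 = False, p_5 = False

Unit clause (!p_1) forces p_1 = False.
In (p_1 || !p_3) only !p_3 is left, so p_3 = False.
In (p_1 || p_2 || p_3) only p_2 is left, so p_2 = True.
In (p_1 || p_3 || !p_4) only !p_4 is left, so p_4 = False.
In (p_1 || !p_2 || !p_5) only !p_5 is left, so p_5 = False.
All clauses satisfied.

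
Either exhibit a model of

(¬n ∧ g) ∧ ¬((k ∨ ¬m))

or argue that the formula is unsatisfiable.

n: False; k: False; m: True; g: True

  ¬n ∧ g = True
    ¬n = True
  ¬((k ∨ ¬m)) = True
    k ∨ ¬m = False
      ¬m = False
Both conjuncts True, so the formula holds.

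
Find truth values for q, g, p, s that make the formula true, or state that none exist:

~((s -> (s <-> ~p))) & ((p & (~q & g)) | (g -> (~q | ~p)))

q=F, g=T, p=T, s=T

  ~((s -> (s <-> ~p))) = True
    s -> (s <-> ~p) = False
      s <-> ~p = False
        ~p = False
  (p & (~q & g)) | (g -> (~q | ~p)) = True
    p & (~q & g) = True
      ~q & g = True
        ~q = True
    g -> (~q | ~p) = True
      ~q | ~p = True
        ~q = True
        ~p = False
Both conjuncts True, so the formula holds.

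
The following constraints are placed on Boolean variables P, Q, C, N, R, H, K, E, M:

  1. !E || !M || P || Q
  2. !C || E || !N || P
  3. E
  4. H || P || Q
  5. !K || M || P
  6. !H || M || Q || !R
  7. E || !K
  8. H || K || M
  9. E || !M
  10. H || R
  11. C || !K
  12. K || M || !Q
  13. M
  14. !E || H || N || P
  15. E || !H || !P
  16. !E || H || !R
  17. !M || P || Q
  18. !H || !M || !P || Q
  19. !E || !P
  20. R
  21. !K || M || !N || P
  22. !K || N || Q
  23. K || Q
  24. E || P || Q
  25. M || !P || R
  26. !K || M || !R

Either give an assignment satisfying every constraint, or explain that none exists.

Unit clause (E) forces E = True.
Unit clause (M) forces M = True.
In (!E || !P) only !P is left, so P = False.
Unit clause (R) forces R = True.
In (!E || !M || P || Q) only Q is left, so Q = True.
In (!E || H || !R) only H is left, so H = True.
Set C = True.
Set N = False.
Set K = False.
All clauses satisfied.

P = False, Q = True, C = True, N = False, R = True, H = True, K = False, E = True, M = True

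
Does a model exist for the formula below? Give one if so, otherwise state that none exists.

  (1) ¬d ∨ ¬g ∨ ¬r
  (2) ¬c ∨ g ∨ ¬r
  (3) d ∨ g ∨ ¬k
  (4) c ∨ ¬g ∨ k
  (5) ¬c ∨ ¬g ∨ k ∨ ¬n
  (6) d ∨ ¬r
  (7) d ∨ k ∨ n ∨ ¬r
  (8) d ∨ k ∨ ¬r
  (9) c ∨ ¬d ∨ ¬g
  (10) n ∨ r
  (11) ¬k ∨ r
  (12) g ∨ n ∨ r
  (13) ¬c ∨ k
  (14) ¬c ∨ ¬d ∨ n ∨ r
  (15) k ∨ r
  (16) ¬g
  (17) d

Unit clause (¬g) forces g = False.
Unit clause (d) forces d = True.
Set c = False.
Set k = True.
  then (¬k ∨ r) forces r = True.
Set n = True.
All clauses satisfied.

c=F, g=F, d=T, k=T, n=T, r=T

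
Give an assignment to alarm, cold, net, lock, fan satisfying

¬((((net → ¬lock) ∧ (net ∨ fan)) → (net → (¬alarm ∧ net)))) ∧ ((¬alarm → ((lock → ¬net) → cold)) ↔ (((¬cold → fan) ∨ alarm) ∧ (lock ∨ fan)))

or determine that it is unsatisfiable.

alarm = True; cold = True; net = True; lock = False; fan = True

  ¬((((net → ¬lock) ∧ (net ∨ fan)) → (net → (¬alarm ∧ net)))) = True
    ((net → ¬lock) ∧ (net ∨ fan)) → (net → (¬alarm ∧ net)) = False
      (net → ¬lock) ∧ (net ∨ fan) = True
        net → ¬lock = True
          ¬lock = True
        net ∨ fan = True
      net → (¬alarm ∧ net) = False
        ¬alarm ∧ net = False
          ¬alarm = False
  (¬alarm → ((lock → ¬net) → cold)) ↔ (((¬cold → fan) ∨ alarm) ∧ (lock ∨ fan)) = True
    ¬alarm → ((lock → ¬net) → cold) = True
      ¬alarm = False
      (lock → ¬net) → cold = True
        lock → ¬net = True
          ¬net = False
    ((¬cold → fan) ∨ alarm) ∧ (lock ∨ fan) = True
      (¬cold → fan) ∨ alarm = True
        ¬cold → fan = True
          ¬cold = False
      lock ∨ fan = True
Both conjuncts True, so the formula holds.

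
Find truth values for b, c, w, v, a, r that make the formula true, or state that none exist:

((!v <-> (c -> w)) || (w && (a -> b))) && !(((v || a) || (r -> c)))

b = True, c = False, w = False, v = False, a = False, r = True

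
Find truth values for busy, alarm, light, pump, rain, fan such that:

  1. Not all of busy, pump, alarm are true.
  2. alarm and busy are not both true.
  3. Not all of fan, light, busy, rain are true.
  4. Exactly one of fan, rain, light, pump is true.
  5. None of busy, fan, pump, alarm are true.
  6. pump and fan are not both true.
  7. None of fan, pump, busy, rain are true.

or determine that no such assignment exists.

busy: False, alarm: False, light: True, pump: False, rain: False, fan: False

  (1) {busy, pump, alarm}: 0/3 true — not all ✓
  (2) alarm=F, busy=F — not both ✓
  (3) {fan, light, busy, rain}: 1/4 true — not all ✓
  (4) {fan, rain, light, pump}: 1 true — exactly one ✓
  (5) {busy, fan, pump, alarm}: 0 true — none ✓
  (6) pump=F, fan=F — not both ✓
  (7) {fan, pump, busy, rain}: 0 true — none ✓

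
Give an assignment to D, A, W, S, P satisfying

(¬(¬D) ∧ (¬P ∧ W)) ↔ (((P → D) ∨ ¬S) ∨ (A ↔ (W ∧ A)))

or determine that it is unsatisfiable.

D = True, A = False, W = True, S = True, P = False

  (¬(¬D) ∧ (¬P ∧ W)) ↔ (((P → D) ∨ ¬S) ∨ (A ↔ (W ∧ A))) = True
    ¬(¬D) ∧ (¬P ∧ W) = True
      ¬(¬D) = True
        ¬D = False
      ¬P ∧ W = True
        ¬P = True
    ((P → D) ∨ ¬S) ∨ (A ↔ (W ∧ A)) = True
      (P → D) ∨ ¬S = True
        P → D = True
        ¬S = False
      A ↔ (W ∧ A) = True
        W ∧ A = False
The formula evaluates to True.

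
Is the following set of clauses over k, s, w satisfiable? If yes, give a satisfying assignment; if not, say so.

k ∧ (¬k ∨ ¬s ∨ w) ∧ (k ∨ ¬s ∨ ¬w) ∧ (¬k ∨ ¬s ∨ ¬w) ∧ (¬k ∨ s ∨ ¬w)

Unit clause (k) forces k = True.
Try s = True:
  (¬k ∨ ¬s ∨ w) forces w = True.
  clause (¬k ∨ ¬s ∨ ¬w) is falsified — backtrack.
So s = False.
  then (¬k ∨ s ∨ ¬w) forces w = False.
All clauses satisfied.

k=T; s=F; w=F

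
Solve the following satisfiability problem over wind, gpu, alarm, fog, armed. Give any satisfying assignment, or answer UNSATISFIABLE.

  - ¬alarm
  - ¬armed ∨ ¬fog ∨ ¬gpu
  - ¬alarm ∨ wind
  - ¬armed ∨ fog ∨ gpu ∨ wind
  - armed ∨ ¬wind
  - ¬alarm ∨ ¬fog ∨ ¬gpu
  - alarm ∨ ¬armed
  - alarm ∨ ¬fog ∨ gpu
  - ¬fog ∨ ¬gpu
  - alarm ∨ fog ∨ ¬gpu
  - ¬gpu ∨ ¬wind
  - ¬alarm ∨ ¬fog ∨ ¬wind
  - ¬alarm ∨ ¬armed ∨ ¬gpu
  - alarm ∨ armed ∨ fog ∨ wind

Case alarm = True:
  Clause (¬alarm) is falsified — contradiction.
Case alarm = False:
  (alarm ∨ ¬armed) forces armed = False.
  (armed ∨ ¬wind) forces wind = False.
  (alarm ∨ armed ∨ fog ∨ wind) forces fog = True.
  (alarm ∨ ¬fog ∨ gpu) forces gpu = True.
  Clause (¬fog ∨ ¬gpu) is falsified — contradiction.
Both cases fail, so the formula is unsatisfiable.

The formula is unsatisfiable.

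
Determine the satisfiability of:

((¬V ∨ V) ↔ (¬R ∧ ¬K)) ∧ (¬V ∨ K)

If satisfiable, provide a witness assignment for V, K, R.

V=F; K=F; R=F

  (¬V ∨ V) ↔ (¬R ∧ ¬K) = True
    ¬V ∨ V = True
      ¬V = True
    ¬R ∧ ¬K = True
      ¬R = True
      ¬K = True
  ¬V ∨ K = True
    ¬V = True
Both conjuncts True, so the formula holds.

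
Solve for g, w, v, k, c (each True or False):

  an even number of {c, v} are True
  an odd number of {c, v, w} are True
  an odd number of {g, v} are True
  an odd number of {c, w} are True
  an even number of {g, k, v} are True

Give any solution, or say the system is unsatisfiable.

g=T; w=T; v=F; k=T; c=F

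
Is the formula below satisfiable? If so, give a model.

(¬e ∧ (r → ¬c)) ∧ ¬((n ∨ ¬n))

Unsatisfiable — no assignment works.

The conjunct ¬((n ∨ ¬n)) is unsatisfiable on its own:
  n=F: evaluates to False.
  n=T: evaluates to False.
So the whole conjunction is unsatisfiable.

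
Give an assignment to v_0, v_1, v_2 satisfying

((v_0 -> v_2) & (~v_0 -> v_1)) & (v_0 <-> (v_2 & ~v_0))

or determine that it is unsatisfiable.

v_0 = False; v_1 = True; v_2 = False

  (v_0 -> v_2) & (~v_0 -> v_1) = True
    v_0 -> v_2 = True
    ~v_0 -> v_1 = True
      ~v_0 = True
  v_0 <-> (v_2 & ~v_0) = True
    v_2 & ~v_0 = False
      ~v_0 = True
Both conjuncts True, so the formula holds.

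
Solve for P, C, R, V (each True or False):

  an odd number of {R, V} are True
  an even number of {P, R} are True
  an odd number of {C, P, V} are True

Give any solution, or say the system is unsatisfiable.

P = False; C = False; R = False; V = True

{R, V}: 1 true → odd ✓
{P, R}: 0 true → even ✓
{C, P, V}: 1 true → odd ✓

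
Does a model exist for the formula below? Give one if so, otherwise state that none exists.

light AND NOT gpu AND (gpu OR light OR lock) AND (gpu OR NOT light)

The formula is unsatisfiable.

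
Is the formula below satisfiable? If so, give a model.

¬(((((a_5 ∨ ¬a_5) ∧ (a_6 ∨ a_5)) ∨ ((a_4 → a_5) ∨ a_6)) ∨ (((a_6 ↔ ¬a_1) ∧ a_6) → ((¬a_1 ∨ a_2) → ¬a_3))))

No satisfying assignment exists.

Case a_6 = True: the formula becomes ¬((True ∨ (¬a_1 → ((¬a_1 ∨ a_2) → ¬a_3)))) = False.
Case a_6 = False: the formula becomes ¬(((((a_5 ∨ ¬a_5) ∧ a_5) ∨ (a_4 → a_5)) ∨ True)) = False.
Both cases fail — unsatisfiable.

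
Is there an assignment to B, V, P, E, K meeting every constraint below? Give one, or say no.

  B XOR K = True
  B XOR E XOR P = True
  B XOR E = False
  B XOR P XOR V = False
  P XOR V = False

B: False, V: True, P: True, E: False, K: True

B XOR K = F XOR T = True ✓
B XOR E XOR P = F XOR F XOR T = True ✓
B XOR E = F XOR F = False ✓
B XOR P XOR V = F XOR T XOR T = False ✓
P XOR V = T XOR T = False ✓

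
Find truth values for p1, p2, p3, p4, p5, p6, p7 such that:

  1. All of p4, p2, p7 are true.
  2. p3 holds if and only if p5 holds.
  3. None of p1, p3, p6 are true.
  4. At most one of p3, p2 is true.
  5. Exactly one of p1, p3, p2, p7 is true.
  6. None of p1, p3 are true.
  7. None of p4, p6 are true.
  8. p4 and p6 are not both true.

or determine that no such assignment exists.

The formula is unsatisfiable.

Case p4 = True:
  Constraint (7) is violated (p4=T) — contradiction.
Case p4 = False:
  Constraint (1) is violated (p4=F) — contradiction.
Both cases fail — unsatisfiable.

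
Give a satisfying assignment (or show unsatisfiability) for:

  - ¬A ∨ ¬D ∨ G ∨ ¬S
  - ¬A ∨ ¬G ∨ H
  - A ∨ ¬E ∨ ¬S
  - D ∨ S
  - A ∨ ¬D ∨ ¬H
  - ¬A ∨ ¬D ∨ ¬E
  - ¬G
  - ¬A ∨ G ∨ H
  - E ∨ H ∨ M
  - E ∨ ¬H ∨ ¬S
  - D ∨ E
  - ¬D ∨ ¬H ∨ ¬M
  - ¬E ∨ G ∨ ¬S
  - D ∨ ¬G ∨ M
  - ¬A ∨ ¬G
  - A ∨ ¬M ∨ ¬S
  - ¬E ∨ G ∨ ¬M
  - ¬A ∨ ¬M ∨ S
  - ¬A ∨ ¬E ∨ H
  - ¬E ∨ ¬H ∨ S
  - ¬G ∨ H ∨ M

G=F, H=F, E=F, S=F, A=F, D=T, M=T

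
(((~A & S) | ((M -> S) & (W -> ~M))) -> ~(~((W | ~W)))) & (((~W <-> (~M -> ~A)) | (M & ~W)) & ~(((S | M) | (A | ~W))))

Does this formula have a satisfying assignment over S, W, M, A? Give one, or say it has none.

Case W = True: the formula simplifies to ~((~M -> ~A)) & ~(((S | M) | A)).
  A = True: the conjunct ~(((S | M) | A)) becomes ~(((S | M) | True)) = False.
  A = False: the conjunct ~((~M -> ~A)) becomes ~((~M -> True)) = False.
Case W = False: the conjunct ~(((S | M) | (A | ~W))) becomes ~(((S | M) | True)) = False.
Both cases fail — unsatisfiable.

No satisfying assignment exists.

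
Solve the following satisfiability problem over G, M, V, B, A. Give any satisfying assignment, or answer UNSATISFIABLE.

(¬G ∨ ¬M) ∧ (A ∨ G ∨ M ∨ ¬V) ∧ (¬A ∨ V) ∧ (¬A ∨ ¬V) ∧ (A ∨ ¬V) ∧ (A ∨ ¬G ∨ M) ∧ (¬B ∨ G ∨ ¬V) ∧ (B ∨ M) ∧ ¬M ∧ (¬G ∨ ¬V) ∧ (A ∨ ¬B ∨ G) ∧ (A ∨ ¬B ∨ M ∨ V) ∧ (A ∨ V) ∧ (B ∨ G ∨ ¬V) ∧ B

The formula is unsatisfiable.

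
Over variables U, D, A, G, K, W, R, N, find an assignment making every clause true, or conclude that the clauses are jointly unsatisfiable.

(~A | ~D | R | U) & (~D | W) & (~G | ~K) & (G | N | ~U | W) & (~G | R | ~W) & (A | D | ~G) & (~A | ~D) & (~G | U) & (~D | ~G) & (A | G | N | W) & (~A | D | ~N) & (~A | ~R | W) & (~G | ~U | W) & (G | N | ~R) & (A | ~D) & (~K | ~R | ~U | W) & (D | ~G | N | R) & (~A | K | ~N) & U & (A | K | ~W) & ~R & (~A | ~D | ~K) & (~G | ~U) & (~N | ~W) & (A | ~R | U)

U = True, D = False, A = False, G = False, K = False, W = False, R = False, N = True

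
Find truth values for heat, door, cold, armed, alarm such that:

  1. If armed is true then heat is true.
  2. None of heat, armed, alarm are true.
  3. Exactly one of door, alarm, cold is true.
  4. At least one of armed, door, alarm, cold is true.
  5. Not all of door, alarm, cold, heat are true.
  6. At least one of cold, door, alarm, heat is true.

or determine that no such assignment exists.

heat = False; door = False; cold = True; armed = False; alarm = False

  (1) armed=F ⇒ heat: vacuous ✓
  (2) {heat, armed, alarm}: 0 true — none ✓
  (3) {door, alarm, cold}: 1 true — exactly one ✓
  (4) {armed, door, alarm, cold}: 1 true — at least one ✓
  (5) {door, alarm, cold, heat}: 1/4 true — not all ✓
  (6) {cold, door, alarm, heat}: 1 true — at least one ✓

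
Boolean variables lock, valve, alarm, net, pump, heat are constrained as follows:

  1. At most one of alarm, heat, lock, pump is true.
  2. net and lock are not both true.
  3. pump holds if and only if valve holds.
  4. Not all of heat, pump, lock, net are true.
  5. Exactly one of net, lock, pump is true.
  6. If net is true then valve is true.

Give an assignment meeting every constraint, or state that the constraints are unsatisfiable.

lock=F, valve=T, alarm=F, net=F, pump=T, heat=F

  (1) {alarm, heat, lock, pump}: 1 true — at most one ✓
  (2) net=F, lock=F — not both ✓
  (3) pump=T, valve=T — same ✓
  (4) {heat, pump, lock, net}: 1/4 true — not all ✓
  (5) {net, lock, pump}: 1 true — exactly one ✓
  (6) net=F ⇒ valve: vacuous ✓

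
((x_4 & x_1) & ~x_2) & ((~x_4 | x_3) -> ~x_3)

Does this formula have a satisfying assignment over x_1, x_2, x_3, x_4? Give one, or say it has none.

x_1=T; x_2=F; x_3=F; x_4=T

  (x_4 & x_1) & ~x_2 = True
    x_4 & x_1 = True
    ~x_2 = True
  (~x_4 | x_3) -> ~x_3 = True
    ~x_4 | x_3 = False
      ~x_4 = False
    ~x_3 = True
Both conjuncts True, so the formula holds.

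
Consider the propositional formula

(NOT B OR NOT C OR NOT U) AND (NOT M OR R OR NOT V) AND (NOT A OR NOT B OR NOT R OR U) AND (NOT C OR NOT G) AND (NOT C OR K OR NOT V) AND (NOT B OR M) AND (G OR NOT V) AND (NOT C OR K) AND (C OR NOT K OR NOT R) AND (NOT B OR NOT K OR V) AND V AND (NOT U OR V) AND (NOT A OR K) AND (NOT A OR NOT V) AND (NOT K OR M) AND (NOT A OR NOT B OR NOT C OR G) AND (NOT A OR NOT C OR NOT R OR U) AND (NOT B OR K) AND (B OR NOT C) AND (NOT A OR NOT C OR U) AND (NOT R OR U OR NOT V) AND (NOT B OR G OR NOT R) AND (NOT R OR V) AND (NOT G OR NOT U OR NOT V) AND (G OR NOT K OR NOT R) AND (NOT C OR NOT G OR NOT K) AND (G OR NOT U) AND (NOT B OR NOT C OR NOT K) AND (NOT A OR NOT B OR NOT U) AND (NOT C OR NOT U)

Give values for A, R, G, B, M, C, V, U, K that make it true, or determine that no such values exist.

Unit clause (V) forces V = True.
In (NOT A OR NOT V) only NOT A is left, so A = False.
In (G OR NOT V) only G is left, so G = True.
In (NOT G OR NOT U OR NOT V) only NOT U is left, so U = False.
In (NOT C OR NOT G) only NOT C is left, so C = False.
In (NOT R OR U OR NOT V) only NOT R is left, so R = False.
In (NOT M OR R OR NOT V) only NOT M is left, so M = False.
In (NOT B OR M) only NOT B is left, so B = False.
In (NOT K OR M) only NOT K is left, so K = False.
All clauses satisfied.

A: False, R: False, G: True, B: False, M: False, C: False, V: True, U: False, K: False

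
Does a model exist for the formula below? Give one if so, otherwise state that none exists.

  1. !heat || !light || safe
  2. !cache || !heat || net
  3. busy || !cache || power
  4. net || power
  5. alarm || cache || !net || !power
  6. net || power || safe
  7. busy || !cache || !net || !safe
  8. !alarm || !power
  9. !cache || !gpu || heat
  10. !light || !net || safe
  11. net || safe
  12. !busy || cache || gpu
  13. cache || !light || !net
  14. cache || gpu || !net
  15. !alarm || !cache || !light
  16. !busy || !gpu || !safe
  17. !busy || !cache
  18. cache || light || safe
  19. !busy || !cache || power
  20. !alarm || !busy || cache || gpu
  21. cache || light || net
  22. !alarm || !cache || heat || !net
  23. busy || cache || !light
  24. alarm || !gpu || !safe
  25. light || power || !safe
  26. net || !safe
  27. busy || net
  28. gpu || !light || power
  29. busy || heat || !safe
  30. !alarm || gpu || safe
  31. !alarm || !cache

Set heat = True.
Set power = True.
  then (!alarm || !power) forces alarm = False.
Set net = True.
  then (alarm || cache || !net || !power) forces cache = True.
  then (!busy || !cache) forces busy = False.
  then (busy || !cache || !net || !safe) forces safe = False.
  then (!light || !net || safe) forces light = False.
Set gpu = False.
All clauses satisfied.

heat: True, power: True, net: True, alarm: False, gpu: False, light: False, cache: True, safe: False, busy: False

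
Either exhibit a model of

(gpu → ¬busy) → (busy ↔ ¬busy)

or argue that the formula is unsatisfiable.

busy = True; gpu = True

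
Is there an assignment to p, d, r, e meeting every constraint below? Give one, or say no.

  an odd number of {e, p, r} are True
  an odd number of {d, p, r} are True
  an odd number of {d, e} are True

No satisfying assignment exists.

Adding constraints 1, 2, 3 mod 2: every variable appears an even number of times on the left, so the left side is 0.
But the right sides sum to 1 (mod 2). 0 ≠ 1 — the system is inconsistent.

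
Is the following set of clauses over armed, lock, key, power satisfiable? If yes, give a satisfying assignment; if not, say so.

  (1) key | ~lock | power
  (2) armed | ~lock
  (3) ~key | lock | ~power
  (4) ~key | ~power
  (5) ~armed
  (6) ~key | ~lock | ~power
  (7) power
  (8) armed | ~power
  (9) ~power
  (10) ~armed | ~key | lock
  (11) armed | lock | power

Case power = True:
  Clause (~power) is falsified — contradiction.
Case power = False:
  Clause (power) is falsified — contradiction.
Both cases fail, so the formula is unsatisfiable.

UNSATISFIABLE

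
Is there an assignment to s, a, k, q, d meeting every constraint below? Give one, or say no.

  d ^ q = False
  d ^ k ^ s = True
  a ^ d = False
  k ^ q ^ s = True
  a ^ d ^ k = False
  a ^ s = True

s: True, a: False, k: False, q: False, d: False

d ^ q = F ^ F = False ✓
d ^ k ^ s = F ^ F ^ T = True ✓
a ^ d = F ^ F = False ✓
k ^ q ^ s = F ^ F ^ T = True ✓
a ^ d ^ k = F ^ F ^ F = False ✓
a ^ s = F ^ T = True ✓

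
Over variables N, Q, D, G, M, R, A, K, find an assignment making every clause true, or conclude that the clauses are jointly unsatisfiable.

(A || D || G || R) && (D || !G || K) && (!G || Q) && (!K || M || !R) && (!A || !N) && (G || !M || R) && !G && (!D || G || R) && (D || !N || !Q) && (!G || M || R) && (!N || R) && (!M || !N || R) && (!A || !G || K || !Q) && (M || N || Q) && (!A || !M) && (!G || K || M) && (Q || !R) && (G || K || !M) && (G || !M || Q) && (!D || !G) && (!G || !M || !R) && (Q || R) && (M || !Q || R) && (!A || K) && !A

Unit clause (!G) forces G = False.
Unit clause (!A) forces A = False.
Set N = False.
Set Q = True.
Set D = False.
  then (A || D || G || R) forces R = True.
Set M = True.
  then (G || K || !M) forces K = True.
All clauses satisfied.

N: False, Q: True, D: False, G: False, M: True, R: True, A: False, K: True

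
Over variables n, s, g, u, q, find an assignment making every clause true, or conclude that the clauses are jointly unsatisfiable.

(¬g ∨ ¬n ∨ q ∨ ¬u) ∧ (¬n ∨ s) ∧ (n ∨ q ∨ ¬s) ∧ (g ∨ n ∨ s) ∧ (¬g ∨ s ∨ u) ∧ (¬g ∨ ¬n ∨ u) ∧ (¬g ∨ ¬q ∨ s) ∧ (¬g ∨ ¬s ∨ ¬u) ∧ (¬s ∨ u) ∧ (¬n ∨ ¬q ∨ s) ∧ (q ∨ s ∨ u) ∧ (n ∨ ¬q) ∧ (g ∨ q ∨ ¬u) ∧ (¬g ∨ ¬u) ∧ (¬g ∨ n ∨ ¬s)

Set n = True.
  then (¬n ∨ s) forces s = True.
  then (¬s ∨ u) forces u = True.
  then (¬g ∨ ¬u) forces g = False.
  then (g ∨ q ∨ ¬u) forces q = True.
All clauses satisfied.

n = True, s = True, g = False, u = True, q = True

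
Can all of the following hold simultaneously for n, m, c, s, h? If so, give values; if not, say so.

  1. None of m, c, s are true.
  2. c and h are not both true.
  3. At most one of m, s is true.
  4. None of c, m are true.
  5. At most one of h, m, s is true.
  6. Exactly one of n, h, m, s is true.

n = False, m = False, c = False, s = False, h = True

  (1) {m, c, s}: 0 true — none ✓
  (2) c=F, h=T — not both ✓
  (3) {m, s}: 0 true — at most one ✓
  (4) {c, m}: 0 true — none ✓
  (5) {h, m, s}: 1 true — at most one ✓
  (6) {n, h, m, s}: 1 true — exactly one ✓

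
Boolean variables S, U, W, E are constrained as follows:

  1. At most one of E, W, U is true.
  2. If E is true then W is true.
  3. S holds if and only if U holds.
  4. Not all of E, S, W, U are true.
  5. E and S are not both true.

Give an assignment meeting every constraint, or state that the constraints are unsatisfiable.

S=F; U=F; W=T; E=F

  (1) {E, W, U}: 1 true — at most one ✓
  (2) E=F ⇒ W: vacuous ✓
  (3) S=F, U=F — same ✓
  (4) {E, S, W, U}: 1/4 true — not all ✓
  (5) E=F, S=F — not both ✓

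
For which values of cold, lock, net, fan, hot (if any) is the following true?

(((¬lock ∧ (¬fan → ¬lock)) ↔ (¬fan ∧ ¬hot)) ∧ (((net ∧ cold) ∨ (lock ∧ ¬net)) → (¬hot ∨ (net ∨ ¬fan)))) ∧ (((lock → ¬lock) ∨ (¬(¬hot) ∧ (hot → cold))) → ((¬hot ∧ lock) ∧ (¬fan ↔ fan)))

cold: False, lock: True, net: True, fan: True, hot: False

  ((¬lock ∧ (¬fan → ¬lock)) ↔ (¬fan ∧ ¬hot)) ∧ (((net ∧ cold) ∨ (lock ∧ ¬net)) → (¬hot ∨ (net ∨ ¬fan))) = True
    (¬lock ∧ (¬fan → ¬lock)) ↔ (¬fan ∧ ¬hot) = True
      ¬lock ∧ (¬fan → ¬lock) = False
        ¬lock = False
        ¬fan → ¬lock = True
          ¬fan = False
          ¬lock = False
      ¬fan ∧ ¬hot = False
        ¬fan = False
        ¬hot = True
    ((net ∧ cold) ∨ (lock ∧ ¬net)) → (¬hot ∨ (net ∨ ¬fan)) = True
      (net ∧ cold) ∨ (lock ∧ ¬net) = False
        net ∧ cold = False
        lock ∧ ¬net = False
          ¬net = False
      ¬hot ∨ (net ∨ ¬fan) = True
        ¬hot = True
        net ∨ ¬fan = True
          ¬fan = False
  ((lock → ¬lock) ∨ (¬(¬hot) ∧ (hot → cold))) → ((¬hot ∧ lock) ∧ (¬fan ↔ fan)) = True
    (lock → ¬lock) ∨ (¬(¬hot) ∧ (hot → cold)) = False
      lock → ¬lock = False
        ¬lock = False
      ¬(¬hot) ∧ (hot → cold) = False
        ¬(¬hot) = False
          ¬hot = True
        hot → cold = True
    (¬hot ∧ lock) ∧ (¬fan ↔ fan) = False
      ¬hot ∧ lock = True
        ¬hot = True
      ¬fan ↔ fan = False
        ¬fan = False
Both conjuncts True, so the formula holds.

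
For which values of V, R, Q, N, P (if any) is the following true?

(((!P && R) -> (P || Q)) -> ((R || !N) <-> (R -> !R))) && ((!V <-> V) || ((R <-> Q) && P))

V = False; R = False; Q = False; N = False; P = True

  ((!P && R) -> (P || Q)) -> ((R || !N) <-> (R -> !R)) = True
    (!P && R) -> (P || Q) = True
      !P && R = False
        !P = False
      P || Q = True
    (R || !N) <-> (R -> !R) = True
      R || !N = True
        !N = True
      R -> !R = True
        !R = True
  (!V <-> V) || ((R <-> Q) && P) = True
    !V <-> V = False
      !V = True
    (R <-> Q) && P = True
      R <-> Q = True
Both conjuncts True, so the formula holds.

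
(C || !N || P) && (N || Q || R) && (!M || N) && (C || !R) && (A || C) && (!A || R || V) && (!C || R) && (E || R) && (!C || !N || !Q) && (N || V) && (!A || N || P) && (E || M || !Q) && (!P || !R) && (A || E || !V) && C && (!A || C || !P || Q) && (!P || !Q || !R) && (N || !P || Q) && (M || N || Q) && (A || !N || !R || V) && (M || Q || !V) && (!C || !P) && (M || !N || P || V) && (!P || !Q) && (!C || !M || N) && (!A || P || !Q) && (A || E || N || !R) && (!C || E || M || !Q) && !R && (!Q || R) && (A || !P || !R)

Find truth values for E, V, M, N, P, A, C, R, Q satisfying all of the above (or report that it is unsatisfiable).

Unsatisfiable

Case C = True:
  (!C || R) forces R = True.
  Clause (!R) is falsified — contradiction.
Case C = False:
  Clause (C) is falsified — contradiction.
Both cases fail, so the formula is unsatisfiable.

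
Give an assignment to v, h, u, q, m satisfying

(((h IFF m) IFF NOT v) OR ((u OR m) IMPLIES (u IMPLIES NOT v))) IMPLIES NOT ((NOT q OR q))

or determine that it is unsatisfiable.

v = True, h = False, u = True, q = True, m = False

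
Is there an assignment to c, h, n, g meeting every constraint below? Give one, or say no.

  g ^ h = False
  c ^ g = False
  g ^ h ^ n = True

c = True; h = True; n = True; g = True

g ^ h = T ^ T = False ✓
c ^ g = T ^ T = False ✓
g ^ h ^ n = T ^ T ^ T = True ✓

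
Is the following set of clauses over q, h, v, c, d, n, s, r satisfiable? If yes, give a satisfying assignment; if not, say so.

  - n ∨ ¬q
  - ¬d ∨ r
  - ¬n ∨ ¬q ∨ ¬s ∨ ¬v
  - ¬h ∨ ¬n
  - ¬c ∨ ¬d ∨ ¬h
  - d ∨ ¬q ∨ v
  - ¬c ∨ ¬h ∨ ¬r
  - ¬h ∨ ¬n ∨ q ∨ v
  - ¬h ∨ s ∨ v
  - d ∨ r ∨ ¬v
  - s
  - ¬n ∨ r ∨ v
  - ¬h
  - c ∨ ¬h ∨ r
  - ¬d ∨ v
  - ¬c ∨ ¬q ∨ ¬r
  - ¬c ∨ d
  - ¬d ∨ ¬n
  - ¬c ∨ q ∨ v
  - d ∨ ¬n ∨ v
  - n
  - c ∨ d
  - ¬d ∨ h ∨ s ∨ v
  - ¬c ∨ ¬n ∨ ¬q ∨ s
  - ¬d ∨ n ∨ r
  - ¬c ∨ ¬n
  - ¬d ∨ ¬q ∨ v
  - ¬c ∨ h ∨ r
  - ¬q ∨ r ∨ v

Unsatisfiable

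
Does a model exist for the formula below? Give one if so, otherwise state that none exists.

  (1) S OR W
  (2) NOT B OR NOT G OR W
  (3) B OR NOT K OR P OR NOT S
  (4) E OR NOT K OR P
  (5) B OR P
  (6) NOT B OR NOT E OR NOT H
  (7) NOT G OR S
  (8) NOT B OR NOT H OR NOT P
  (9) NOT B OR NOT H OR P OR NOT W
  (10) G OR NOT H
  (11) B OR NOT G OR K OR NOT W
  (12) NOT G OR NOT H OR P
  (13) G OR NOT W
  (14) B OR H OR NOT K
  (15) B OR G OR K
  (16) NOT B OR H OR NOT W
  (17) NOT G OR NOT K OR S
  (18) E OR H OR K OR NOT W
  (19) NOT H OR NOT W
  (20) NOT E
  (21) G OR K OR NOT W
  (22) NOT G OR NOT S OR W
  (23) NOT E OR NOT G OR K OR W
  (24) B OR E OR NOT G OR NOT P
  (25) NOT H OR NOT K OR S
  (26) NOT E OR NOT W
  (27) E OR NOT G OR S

B = True, P = False, K = False, S = True, H = False, W = False, G = False, E = False

Unit clause (NOT E) forces E = False.
Set B = True.
Set P = False.
  then (E OR NOT K OR P) forces K = False.
Try S = False:
  (S OR W) forces W = True.
  (NOT G OR S) forces G = False.
  clause (G OR NOT W) is falsified — backtrack.
So S = True.
Set H = False.
  then (NOT B OR H OR NOT W) forces W = False.
  then (NOT G OR NOT S OR W) forces G = False.
All clauses satisfied.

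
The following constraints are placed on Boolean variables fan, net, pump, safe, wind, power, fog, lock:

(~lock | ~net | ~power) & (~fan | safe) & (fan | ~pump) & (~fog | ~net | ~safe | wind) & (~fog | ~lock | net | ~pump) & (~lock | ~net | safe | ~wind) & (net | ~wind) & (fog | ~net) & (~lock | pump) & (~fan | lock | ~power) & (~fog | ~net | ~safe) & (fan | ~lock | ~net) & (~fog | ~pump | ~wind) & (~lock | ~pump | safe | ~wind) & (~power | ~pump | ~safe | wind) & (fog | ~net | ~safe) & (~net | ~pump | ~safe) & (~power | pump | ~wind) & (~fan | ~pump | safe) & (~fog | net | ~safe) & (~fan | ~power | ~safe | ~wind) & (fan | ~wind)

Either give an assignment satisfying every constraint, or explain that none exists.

fan = False, net = True, pump = False, safe = False, wind = False, power = False, fog = True, lock = False

Set fan = False.
  then (fan | ~pump) forces pump = False.
  then (~lock | pump) forces lock = False.
  then (fan | ~wind) forces wind = False.
Set net = True.
  then (fog | ~net) forces fog = True.
  then (~fog | ~net | ~safe) forces safe = False.
Set power = False.
All clauses satisfied.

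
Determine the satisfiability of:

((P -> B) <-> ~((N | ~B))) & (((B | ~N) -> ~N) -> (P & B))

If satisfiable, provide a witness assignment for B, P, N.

B = True, P = True, N = False

  (P -> B) <-> ~((N | ~B)) = True
    P -> B = True
    ~((N | ~B)) = True
      N | ~B = False
        ~B = False
  ((B | ~N) -> ~N) -> (P & B) = True
    (B | ~N) -> ~N = True
      B | ~N = True
        ~N = True
      ~N = True
    P & B = True
Both conjuncts True, so the formula holds.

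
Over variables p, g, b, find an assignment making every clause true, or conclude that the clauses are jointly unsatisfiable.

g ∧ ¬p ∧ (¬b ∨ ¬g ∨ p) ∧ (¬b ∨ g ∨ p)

Unit clause (g) forces g = True.
Unit clause (¬p) forces p = False.
In (¬b ∨ ¬g ∨ p) only ¬b is left, so b = False.
Check each clause:
  (g): g holds.
  (¬p): ¬p holds.
  (¬b ∨ ¬g ∨ p): ¬b holds.
  (¬b ∨ g ∨ p): ¬b holds.
All clauses satisfied.

p = False; g = True; b = False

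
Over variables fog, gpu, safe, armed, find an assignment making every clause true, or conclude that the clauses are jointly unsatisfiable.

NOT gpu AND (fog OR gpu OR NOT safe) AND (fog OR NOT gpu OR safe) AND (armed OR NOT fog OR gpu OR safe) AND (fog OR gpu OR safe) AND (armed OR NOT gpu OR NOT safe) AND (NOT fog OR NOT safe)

Unit clause (NOT gpu) forces gpu = False.
Try fog = False:
  (fog OR gpu OR NOT safe) forces safe = False.
  clause (fog OR gpu OR safe) is falsified — backtrack.
So fog = True.
  then (NOT fog OR NOT safe) forces safe = False.
  then (armed OR NOT fog OR gpu OR safe) forces armed = True.
Check each clause:
  (NOT gpu): NOT gpu holds.
  (fog OR gpu OR NOT safe): fog holds.
  (fog OR NOT gpu OR safe): fog holds.
  (armed OR NOT fog OR gpu OR safe): armed holds.
  (fog OR gpu OR safe): fog holds.
  (armed OR NOT gpu OR NOT safe): armed holds.
  (NOT fog OR NOT safe): NOT safe holds.
All clauses satisfied.

fog: True, gpu: False, safe: False, armed: True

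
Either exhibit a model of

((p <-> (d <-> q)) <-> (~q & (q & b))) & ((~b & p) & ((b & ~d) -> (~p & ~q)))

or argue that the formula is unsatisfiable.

p = True, d = True, q = False, b = False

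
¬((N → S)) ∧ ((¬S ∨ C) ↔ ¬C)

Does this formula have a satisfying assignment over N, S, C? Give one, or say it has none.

N=T; S=F; C=F

  ¬((N → S)) = True
    N → S = False
  (¬S ∨ C) ↔ ¬C = True
    ¬S ∨ C = True
      ¬S = True
    ¬C = True
Both conjuncts True, so the formula holds.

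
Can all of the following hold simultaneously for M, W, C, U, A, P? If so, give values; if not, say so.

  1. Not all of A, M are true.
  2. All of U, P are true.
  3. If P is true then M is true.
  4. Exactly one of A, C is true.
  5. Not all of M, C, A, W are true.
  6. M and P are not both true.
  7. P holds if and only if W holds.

Case U = True:
  (2) forces P = True.
  (3) with P=T forces M = True.
  Constraint (6) is violated (M=T, P=T) — contradiction.
Case U = False:
  Constraint (2) is violated (U=F) — contradiction.
Both cases fail — unsatisfiable.

Unsatisfiable — no assignment works.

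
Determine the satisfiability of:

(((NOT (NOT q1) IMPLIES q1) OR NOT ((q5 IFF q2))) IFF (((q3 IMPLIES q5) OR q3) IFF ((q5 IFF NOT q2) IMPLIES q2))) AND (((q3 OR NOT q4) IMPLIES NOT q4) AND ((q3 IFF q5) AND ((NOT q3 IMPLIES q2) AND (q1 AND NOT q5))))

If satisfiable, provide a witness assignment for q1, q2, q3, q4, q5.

q1=T, q2=T, q3=F, q4=T, q5=F

  ((NOT (NOT q1) IMPLIES q1) OR NOT ((q5 IFF q2))) IFF (((q3 IMPLIES q5) OR q3) IFF ((q5 IFF NOT q2) IMPLIES q2)) = True
    (NOT (NOT q1) IMPLIES q1) OR NOT ((q5 IFF q2)) = True
      NOT (NOT q1) IMPLIES q1 = True
        NOT (NOT q1) = True
          NOT q1 = False
      NOT ((q5 IFF q2)) = True
        q5 IFF q2 = False
    ((q3 IMPLIES q5) OR q3) IFF ((q5 IFF NOT q2) IMPLIES q2) = True
      (q3 IMPLIES q5) OR q3 = True
        q3 IMPLIES q5 = True
      (q5 IFF NOT q2) IMPLIES q2 = True
        q5 IFF NOT q2 = True
          NOT q2 = False
  ((q3 OR NOT q4) IMPLIES NOT q4) AND ((q3 IFF q5) AND ((NOT q3 IMPLIES q2) AND (q1 AND NOT q5))) = True
    (q3 OR NOT q4) IMPLIES NOT q4 = True
      q3 OR NOT q4 = False
        NOT q4 = False
      NOT q4 = False
    (q3 IFF q5) AND ((NOT q3 IMPLIES q2) AND (q1 AND NOT q5)) = True
      q3 IFF q5 = True
      (NOT q3 IMPLIES q2) AND (q1 AND NOT q5) = True
        NOT q3 IMPLIES q2 = True
          NOT q3 = True
        q1 AND NOT q5 = True
          NOT q5 = True
Both conjuncts True, so the formula holds.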